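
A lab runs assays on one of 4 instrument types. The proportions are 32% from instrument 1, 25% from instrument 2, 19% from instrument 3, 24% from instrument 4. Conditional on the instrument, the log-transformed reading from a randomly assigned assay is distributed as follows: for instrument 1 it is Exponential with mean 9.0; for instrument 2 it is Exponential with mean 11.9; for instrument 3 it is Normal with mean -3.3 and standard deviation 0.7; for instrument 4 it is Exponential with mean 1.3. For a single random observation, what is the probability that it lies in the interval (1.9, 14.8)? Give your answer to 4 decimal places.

0.3940

Conditional on each instrument, P(1.9 < X < 14.8): 1: 0.616564; 2: 0.564114; 3: 5.4845e-14; 4: 0.231868.
By total probability, P(1.9 < X < 14.8) = 0.32·0.616564 + 0.25·0.564114 + 0.19·5.4845e-14 + 0.24·0.231868 = 0.393977.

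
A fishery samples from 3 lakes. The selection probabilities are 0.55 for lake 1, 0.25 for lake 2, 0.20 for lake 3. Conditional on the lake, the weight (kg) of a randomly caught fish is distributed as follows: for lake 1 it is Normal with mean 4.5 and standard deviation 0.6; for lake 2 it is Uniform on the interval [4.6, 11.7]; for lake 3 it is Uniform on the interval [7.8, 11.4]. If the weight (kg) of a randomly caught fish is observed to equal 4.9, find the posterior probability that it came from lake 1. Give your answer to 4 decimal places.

Likelihoods f(4.9 | ·): 1: 0.532413; 2: 0.140845; 3: 0.
Posterior ∝ prior × likelihood. Numerator for 1: 0.55·0.532413 = 0.292827.
Normalizing constant: 0.55·0.532413 + 0.25·0.140845 + 0.2·0 = 0.328039.
P(1 | observation) = 0.292827 / 0.328039 = 0.892661.

0.8927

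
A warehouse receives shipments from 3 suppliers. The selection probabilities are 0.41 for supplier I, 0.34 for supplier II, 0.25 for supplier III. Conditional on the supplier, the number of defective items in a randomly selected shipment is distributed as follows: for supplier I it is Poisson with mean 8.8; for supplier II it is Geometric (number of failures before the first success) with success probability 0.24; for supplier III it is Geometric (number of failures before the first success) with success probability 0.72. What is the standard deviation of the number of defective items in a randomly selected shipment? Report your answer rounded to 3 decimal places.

Per component, I: μ=8.8, E[X²]=86.24; II: μ=3.16667, E[X²]=23.2222; III: μ=0.388889, E[X²]=0.691358.
E[X] = 0.41·8.8 + 0.34·3.16667 + 0.25·0.388889 = 4.78189.
E[X²] = 0.41·86.24 + 0.34·23.2222 + 0.25·0.691358 = 43.4268.
Var(X) = E[X²] − (E[X])² = 43.4268 − 22.8665 = 20.5603.
SD(X) = √20.5603 = 4.53435.

4.534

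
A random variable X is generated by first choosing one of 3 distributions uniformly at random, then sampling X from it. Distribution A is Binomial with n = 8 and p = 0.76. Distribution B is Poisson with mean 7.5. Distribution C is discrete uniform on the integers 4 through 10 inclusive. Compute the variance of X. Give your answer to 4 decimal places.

Per component, A: μ=6.08, E[X²]=38.4256; B: μ=7.5, E[X²]=63.75; C: μ=7, E[X²]=53.
E[X] = 0.333333·6.08 + 0.333333·7.5 + 0.333333·7 = 6.86.
E[X²] = 0.333333·38.4256 + 0.333333·63.75 + 0.333333·53 = 51.7252.
Var(X) = E[X²] − (E[X])² = 51.7252 − 47.0596 = 4.6656.

4.6656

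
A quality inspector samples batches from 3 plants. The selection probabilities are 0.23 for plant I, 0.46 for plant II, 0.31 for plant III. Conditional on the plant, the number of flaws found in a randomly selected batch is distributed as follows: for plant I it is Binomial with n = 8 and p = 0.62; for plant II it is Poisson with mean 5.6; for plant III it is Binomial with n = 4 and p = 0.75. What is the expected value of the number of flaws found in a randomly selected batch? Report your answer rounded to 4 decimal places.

4.6468

Component means — I: 4.96; II: 5.6; III: 3.
E[X] = 0.23·4.96 + 0.46·5.6 + 0.31·3 = 4.6468.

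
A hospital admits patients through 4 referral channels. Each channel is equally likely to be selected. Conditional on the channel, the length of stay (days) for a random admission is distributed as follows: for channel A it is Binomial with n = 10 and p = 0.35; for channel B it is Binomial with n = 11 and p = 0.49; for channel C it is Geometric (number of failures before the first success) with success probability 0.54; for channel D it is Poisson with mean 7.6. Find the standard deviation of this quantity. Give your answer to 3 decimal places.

3.115

Per component, A: μ=3.5, E[X²]=14.525; B: μ=5.39, E[X²]=31.801; C: μ=0.851852, E[X²]=2.30316; D: μ=7.6, E[X²]=65.36.
E[X] = 0.25·3.5 + 0.25·5.39 + 0.25·0.851852 + 0.25·7.6 = 4.33546.
E[X²] = 0.25·14.525 + 0.25·31.801 + 0.25·2.30316 + 0.25·65.36 = 28.4973.
Var(X) = E[X²] − (E[X])² = 28.4973 − 18.7962 = 9.70105.
SD(X) = √9.70105 = 3.11465.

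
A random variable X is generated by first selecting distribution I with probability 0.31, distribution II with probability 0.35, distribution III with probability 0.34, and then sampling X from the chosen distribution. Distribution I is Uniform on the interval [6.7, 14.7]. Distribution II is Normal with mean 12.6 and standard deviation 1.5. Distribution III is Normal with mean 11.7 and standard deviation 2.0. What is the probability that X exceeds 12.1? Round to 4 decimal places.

Conditional on each component, P(X > 12.1): I: 0.325; II: 0.630559; III: 0.42074.
By total probability, P(X > 12.1) = 0.31·0.325 + 0.35·0.630559 + 0.34·0.42074 = 0.464497.

0.4645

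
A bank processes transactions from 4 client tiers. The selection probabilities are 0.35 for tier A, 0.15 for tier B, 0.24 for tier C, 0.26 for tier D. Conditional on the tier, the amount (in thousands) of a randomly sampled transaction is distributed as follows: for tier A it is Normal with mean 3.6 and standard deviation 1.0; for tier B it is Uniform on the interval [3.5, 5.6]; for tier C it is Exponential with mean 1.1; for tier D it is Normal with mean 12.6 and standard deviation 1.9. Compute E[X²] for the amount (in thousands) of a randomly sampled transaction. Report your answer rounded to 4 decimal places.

50.8435

For each component E[X²] = Var + (mean)², giving A: 13.96; B: 21.07; C: 2.42; D: 162.37.
Overall E[X²] = 0.35·13.96 + 0.15·21.07 + 0.24·2.42 + 0.26·162.37 = 50.8435.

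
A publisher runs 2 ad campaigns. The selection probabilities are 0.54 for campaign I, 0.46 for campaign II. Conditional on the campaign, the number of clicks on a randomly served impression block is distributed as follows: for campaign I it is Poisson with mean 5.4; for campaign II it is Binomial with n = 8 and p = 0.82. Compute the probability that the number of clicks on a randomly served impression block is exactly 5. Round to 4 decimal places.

0.1490

Conditional on each campaign, P(X = 5): I: 0.172821; II: 0.121081.
By total probability, P(X = 5) = 0.54·0.172821 + 0.46·0.121081 = 0.149021.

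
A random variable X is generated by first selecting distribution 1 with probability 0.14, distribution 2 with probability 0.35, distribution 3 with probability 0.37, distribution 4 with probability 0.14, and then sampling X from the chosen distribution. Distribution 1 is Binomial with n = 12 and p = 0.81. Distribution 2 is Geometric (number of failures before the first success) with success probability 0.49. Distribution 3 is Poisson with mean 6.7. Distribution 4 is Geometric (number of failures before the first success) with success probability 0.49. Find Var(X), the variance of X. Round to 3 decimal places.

Per component, 1: μ=9.72, E[X²]=96.3252; 2: μ=1.04082, E[X²]=3.20741; 3: μ=6.7, E[X²]=51.59; 4: μ=1.04082, E[X²]=3.20741.
E[X] = 0.14·9.72 + 0.35·1.04082 + 0.37·6.7 + 0.14·1.04082 = 4.3498.
E[X²] = 0.14·96.3252 + 0.35·3.20741 + 0.37·51.59 + 0.14·3.20741 = 34.1455.
Var(X) = E[X²] − (E[X])² = 34.1455 − 18.9208 = 15.2247.

15.225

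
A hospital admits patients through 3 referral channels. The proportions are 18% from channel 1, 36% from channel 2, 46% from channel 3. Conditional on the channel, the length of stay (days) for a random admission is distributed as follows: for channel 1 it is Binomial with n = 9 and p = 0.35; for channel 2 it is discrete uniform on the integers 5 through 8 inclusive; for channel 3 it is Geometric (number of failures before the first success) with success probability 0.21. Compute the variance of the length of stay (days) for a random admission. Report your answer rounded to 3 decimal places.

11.059

Per component, 1: μ=3.15, E[X²]=11.97; 2: μ=6.5, E[X²]=43.5; 3: μ=3.7619, E[X²]=32.0658.
E[X] = 0.18·3.15 + 0.36·6.5 + 0.46·3.7619 = 4.63748.
E[X²] = 0.18·11.97 + 0.36·43.5 + 0.46·32.0658 = 32.5648.
Var(X) = E[X²] − (E[X])² = 32.5648 − 21.5062 = 11.0587.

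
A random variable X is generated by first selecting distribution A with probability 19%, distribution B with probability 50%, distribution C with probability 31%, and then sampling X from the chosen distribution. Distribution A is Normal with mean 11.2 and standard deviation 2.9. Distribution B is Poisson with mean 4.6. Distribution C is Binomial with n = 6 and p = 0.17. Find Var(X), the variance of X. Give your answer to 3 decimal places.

16.389

Per component, A: μ=11.2, E[X²]=133.85; B: μ=4.6, E[X²]=25.76; C: μ=1.02, E[X²]=1.887.
E[X] = 0.19·11.2 + 0.5·4.6 + 0.31·1.02 = 4.7442.
E[X²] = 0.19·133.85 + 0.5·25.76 + 0.31·1.887 = 38.8965.
Var(X) = E[X²] − (E[X])² = 38.8965 − 22.5074 = 16.389.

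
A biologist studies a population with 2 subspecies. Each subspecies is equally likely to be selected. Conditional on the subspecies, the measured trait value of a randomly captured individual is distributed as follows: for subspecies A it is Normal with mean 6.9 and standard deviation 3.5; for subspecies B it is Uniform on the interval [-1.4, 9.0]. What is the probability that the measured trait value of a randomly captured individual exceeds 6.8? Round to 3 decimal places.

0.361

Conditional on each subspecies, P(X > 6.8): A: 0.511397; B: 0.211538.
By total probability, P(X > 6.8) = 0.5·0.511397 + 0.5·0.211538 = 0.361468.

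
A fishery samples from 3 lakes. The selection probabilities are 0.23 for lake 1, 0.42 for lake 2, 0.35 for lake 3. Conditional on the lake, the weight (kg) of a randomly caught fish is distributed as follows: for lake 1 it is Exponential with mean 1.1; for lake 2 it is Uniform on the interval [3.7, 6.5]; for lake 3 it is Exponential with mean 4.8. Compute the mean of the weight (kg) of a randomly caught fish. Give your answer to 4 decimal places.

4.0750

Component means — 1: 1.1; 2: 5.1; 3: 4.8.
E[X] = 0.23·1.1 + 0.42·5.1 + 0.35·4.8 = 4.075.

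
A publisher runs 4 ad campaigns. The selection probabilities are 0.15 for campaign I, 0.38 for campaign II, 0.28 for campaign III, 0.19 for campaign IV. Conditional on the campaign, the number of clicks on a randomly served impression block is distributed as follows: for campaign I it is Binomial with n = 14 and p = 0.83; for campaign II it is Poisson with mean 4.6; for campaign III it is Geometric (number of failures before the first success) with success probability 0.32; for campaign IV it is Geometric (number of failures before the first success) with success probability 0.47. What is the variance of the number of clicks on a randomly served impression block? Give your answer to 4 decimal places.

Per component, I: μ=11.62, E[X²]=137; II: μ=4.6, E[X²]=25.76; III: μ=2.125, E[X²]=11.1562; IV: μ=1.12766, E[X²]=3.67089.
E[X] = 0.15·11.62 + 0.38·4.6 + 0.28·2.125 + 0.19·1.12766 = 4.30026.
E[X²] = 0.15·137 + 0.38·25.76 + 0.28·11.1562 + 0.19·3.67089 = 34.16.
Var(X) = E[X²] − (E[X])² = 34.16 − 18.4922 = 15.6678.

15.6678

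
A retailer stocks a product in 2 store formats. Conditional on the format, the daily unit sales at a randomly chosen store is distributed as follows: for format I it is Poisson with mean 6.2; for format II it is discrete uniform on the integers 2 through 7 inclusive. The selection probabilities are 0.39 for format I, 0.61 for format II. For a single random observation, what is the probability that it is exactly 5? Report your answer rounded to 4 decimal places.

Conditional on each format, P(X = 5): I: 0.154936; II: 0.166667.
By total probability, P(X = 5) = 0.39·0.154936 + 0.61·0.166667 = 0.162092.

0.1621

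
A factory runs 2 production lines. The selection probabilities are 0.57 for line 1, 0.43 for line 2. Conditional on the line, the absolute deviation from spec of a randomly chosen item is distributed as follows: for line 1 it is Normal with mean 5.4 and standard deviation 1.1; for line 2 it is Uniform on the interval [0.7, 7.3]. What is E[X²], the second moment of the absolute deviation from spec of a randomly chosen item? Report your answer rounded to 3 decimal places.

For each component E[X²] = Var + (mean)², giving 1: 30.37; 2: 19.63.
Overall E[X²] = 0.57·30.37 + 0.43·19.63 = 25.7518.

25.752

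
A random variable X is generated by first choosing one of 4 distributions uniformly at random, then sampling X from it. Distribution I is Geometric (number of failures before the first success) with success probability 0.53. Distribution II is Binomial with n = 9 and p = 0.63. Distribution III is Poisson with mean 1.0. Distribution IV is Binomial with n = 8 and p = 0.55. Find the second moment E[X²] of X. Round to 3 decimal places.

For each component E[X²] = Var + (mean)², giving I: 2.45959; II: 34.2468; III: 2; IV: 21.34.
Overall E[X²] = 0.25·2.45959 + 0.25·34.2468 + 0.25·2 + 0.25·21.34 = 15.0116.

15.012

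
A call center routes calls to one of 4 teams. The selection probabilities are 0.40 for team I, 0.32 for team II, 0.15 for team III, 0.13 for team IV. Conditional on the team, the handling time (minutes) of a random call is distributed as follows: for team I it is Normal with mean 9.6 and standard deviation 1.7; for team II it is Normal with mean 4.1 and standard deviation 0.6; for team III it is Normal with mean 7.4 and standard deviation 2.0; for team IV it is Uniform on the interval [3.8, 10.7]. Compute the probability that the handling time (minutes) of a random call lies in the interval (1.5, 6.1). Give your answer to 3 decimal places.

0.410

Conditional on each team, P(1.5 < X < 6.1): I: 0.0197546; II: 0.999564; III: 0.256257; IV: 0.333333.
By total probability, P(1.5 < X < 6.1) = 0.4·0.0197546 + 0.32·0.999564 + 0.15·0.256257 + 0.13·0.333333 = 0.409534.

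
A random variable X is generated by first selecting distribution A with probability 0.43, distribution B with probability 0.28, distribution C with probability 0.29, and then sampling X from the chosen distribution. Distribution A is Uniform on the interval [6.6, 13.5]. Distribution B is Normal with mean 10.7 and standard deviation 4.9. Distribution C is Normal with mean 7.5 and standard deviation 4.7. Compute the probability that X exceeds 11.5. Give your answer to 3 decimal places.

0.304

Conditional on each component, P(X > 11.5): A: 0.289855; B: 0.435155; C: 0.197367.
By total probability, P(X > 11.5) = 0.43·0.289855 + 0.28·0.435155 + 0.29·0.197367 = 0.303717.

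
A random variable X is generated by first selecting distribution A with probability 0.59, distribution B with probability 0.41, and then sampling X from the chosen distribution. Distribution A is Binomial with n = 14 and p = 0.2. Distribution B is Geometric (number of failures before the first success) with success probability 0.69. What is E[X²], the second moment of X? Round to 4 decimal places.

6.2969

For each component E[X²] = Var + (mean)², giving A: 10.08; B: 0.852972.
Overall E[X²] = 0.59·10.08 + 0.41·0.852972 = 6.29692.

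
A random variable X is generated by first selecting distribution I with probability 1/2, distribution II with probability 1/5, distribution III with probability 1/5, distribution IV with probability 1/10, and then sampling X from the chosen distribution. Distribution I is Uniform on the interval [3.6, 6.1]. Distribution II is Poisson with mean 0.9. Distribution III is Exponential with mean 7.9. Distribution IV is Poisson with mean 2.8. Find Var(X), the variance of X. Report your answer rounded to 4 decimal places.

Per component, I: μ=4.85, E[X²]=24.0433; II: μ=0.9, E[X²]=1.71; III: μ=7.9, E[X²]=124.82; IV: μ=2.8, E[X²]=10.64.
E[X] = 0.5·4.85 + 0.2·0.9 + 0.2·7.9 + 0.1·2.8 = 4.465.
E[X²] = 0.5·24.0433 + 0.2·1.71 + 0.2·124.82 + 0.1·10.64 = 38.3917.
Var(X) = E[X²] − (E[X])² = 38.3917 − 19.9362 = 18.4554.

18.4554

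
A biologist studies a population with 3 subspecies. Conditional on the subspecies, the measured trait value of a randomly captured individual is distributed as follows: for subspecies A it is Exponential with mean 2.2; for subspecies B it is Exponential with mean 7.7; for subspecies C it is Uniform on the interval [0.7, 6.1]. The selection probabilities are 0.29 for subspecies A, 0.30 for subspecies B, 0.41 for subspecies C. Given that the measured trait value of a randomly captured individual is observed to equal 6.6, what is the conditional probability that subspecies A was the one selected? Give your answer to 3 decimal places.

0.284

Likelihoods f(6.6 | ·): A: 0.0226305; B: 0.0551134; C: 0.
Posterior ∝ prior × likelihood. Numerator for A: 0.29·0.0226305 = 0.00656284.
Normalizing constant: 0.29·0.0226305 + 0.3·0.0551134 + 0.41·0 = 0.0230968.
P(A | observation) = 0.00656284 / 0.0230968 = 0.284144.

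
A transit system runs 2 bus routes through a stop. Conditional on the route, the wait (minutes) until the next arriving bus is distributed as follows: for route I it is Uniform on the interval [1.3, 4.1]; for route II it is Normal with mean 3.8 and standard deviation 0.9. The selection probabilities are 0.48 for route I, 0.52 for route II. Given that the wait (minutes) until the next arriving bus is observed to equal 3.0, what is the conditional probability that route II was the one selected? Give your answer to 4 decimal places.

Likelihoods f(3.0 | ·): I: 0.357143; II: 0.298603.
Posterior ∝ prior × likelihood. Numerator for II: 0.52·0.298603 = 0.155274.
Normalizing constant: 0.48·0.357143 + 0.52·0.298603 = 0.326702.
P(II | observation) = 0.155274 / 0.326702 = 0.475276.

0.4753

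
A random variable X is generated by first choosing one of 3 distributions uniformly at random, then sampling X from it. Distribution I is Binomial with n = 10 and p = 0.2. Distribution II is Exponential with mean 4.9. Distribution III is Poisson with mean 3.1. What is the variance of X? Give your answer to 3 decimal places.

10.999

Per component, I: μ=2, E[X²]=5.6; II: μ=4.9, E[X²]=48.02; III: μ=3.1, E[X²]=12.71.
E[X] = 0.333333·2 + 0.333333·4.9 + 0.333333·3.1 = 3.33333.
E[X²] = 0.333333·5.6 + 0.333333·48.02 + 0.333333·12.71 = 22.11.
Var(X) = E[X²] − (E[X])² = 22.11 − 11.1111 = 10.9989.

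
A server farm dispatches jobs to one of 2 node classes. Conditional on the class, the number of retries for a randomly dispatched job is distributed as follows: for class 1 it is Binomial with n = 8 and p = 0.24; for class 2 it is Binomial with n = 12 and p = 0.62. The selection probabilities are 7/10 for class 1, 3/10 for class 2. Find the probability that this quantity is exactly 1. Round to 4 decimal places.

0.1969

Conditional on each class, P(X = 1): 1: 0.281188; 2: 0.000177498.
By total probability, P(X = 1) = 0.7·0.281188 + 0.3·0.000177498 = 0.196885.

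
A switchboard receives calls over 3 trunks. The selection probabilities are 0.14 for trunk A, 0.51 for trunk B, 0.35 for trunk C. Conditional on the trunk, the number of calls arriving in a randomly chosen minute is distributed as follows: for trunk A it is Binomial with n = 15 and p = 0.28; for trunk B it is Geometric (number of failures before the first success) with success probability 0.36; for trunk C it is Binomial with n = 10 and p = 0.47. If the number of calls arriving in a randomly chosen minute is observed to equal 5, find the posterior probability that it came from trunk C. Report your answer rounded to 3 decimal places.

0.644

Likelihoods P(X=5 | ·): A: 0.193495; B: 0.0386547; C: 0.241696.
Posterior ∝ prior × likelihood. Numerator for C: 0.35·0.241696 = 0.0845935.
Normalizing constant: 0.14·0.193495 + 0.51·0.0386547 + 0.35·0.241696 = 0.131397.
P(C | observation) = 0.0845935 / 0.131397 = 0.643802.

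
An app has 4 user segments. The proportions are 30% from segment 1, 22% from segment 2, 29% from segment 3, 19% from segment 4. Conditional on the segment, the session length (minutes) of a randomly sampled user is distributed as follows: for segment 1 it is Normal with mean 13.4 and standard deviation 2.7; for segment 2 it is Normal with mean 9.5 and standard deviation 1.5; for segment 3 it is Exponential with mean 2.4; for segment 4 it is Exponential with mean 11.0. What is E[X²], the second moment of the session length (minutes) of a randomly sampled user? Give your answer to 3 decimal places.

125.726

For each component E[X²] = Var + (mean)², giving 1: 186.85; 2: 92.5; 3: 11.52; 4: 242.
Overall E[X²] = 0.3·186.85 + 0.22·92.5 + 0.29·11.52 + 0.19·242 = 125.726.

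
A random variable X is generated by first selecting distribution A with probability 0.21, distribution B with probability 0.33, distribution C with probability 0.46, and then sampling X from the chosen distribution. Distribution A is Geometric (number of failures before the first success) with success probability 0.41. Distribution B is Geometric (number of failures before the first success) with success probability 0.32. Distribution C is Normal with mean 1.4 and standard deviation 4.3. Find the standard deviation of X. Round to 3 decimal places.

3.398

Per component, A: μ=1.43902, E[X²]=5.58061; B: μ=2.125, E[X²]=11.1562; C: μ=1.4, E[X²]=20.45.
E[X] = 0.21·1.43902 + 0.33·2.125 + 0.46·1.4 = 1.64745.
E[X²] = 0.21·5.58061 + 0.33·11.1562 + 0.46·20.45 = 14.2605.
Var(X) = E[X²] − (E[X])² = 14.2605 − 2.71408 = 11.5464.
SD(X) = √11.5464 = 3.398.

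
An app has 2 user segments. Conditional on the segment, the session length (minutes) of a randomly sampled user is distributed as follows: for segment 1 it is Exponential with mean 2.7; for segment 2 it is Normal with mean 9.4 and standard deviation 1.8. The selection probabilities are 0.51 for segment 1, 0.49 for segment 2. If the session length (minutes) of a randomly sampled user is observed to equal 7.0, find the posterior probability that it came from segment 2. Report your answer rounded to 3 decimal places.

0.760

Likelihoods f(7.0 | ·): 1: 0.0277133; 2: 0.0911167.
Posterior ∝ prior × likelihood. Numerator for 2: 0.49·0.0911167 = 0.0446472.
Normalizing constant: 0.51·0.0277133 + 0.49·0.0911167 = 0.0587809.
P(2 | observation) = 0.0446472 / 0.0587809 = 0.759552.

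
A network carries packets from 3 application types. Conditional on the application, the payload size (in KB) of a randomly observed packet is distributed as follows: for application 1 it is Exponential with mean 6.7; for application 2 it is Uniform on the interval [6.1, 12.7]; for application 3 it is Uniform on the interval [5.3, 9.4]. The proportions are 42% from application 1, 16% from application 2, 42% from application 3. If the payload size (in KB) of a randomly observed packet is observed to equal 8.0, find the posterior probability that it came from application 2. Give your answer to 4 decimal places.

0.1664

Likelihoods f(8.0 | ·): 1: 0.0452235; 2: 0.151515; 3: 0.243902.
Posterior ∝ prior × likelihood. Numerator for 2: 0.16·0.151515 = 0.0242424.
Normalizing constant: 0.42·0.0452235 + 0.16·0.151515 + 0.42·0.243902 = 0.145675.
P(2 | observation) = 0.0242424 / 0.145675 = 0.166414.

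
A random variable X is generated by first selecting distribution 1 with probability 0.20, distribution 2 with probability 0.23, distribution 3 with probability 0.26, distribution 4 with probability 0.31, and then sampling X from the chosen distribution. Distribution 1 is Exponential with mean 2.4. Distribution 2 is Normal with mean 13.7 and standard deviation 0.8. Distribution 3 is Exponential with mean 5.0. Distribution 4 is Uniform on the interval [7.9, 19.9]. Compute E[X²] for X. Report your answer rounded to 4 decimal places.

122.2350

For each component E[X²] = Var + (mean)², giving 1: 11.52; 2: 188.33; 3: 50; 4: 205.21.
Overall E[X²] = 0.2·11.52 + 0.23·188.33 + 0.26·50 + 0.31·205.21 = 122.235.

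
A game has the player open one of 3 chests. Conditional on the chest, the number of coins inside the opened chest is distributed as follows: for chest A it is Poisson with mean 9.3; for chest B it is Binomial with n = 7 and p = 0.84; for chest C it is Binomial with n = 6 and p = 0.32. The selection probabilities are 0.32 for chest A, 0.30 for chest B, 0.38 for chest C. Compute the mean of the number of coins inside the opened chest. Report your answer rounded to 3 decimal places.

5.470

Component means — A: 9.3; B: 5.88; C: 1.92.
E[X] = 0.32·9.3 + 0.3·5.88 + 0.38·1.92 = 5.4696.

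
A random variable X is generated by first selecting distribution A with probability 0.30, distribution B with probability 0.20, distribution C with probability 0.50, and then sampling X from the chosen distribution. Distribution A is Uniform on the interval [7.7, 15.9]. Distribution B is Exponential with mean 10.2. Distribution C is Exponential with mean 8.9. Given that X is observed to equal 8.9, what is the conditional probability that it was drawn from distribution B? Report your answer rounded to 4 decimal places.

0.1252

Likelihoods f(8.9 | ·): A: 0.121951; B: 0.0409691; C: 0.0413348.
Posterior ∝ prior × likelihood. Numerator for B: 0.2·0.0409691 = 0.00819382.
Normalizing constant: 0.3·0.121951 + 0.2·0.0409691 + 0.5·0.0413348 = 0.0654466.
P(B | observation) = 0.00819382 / 0.0654466 = 0.125199.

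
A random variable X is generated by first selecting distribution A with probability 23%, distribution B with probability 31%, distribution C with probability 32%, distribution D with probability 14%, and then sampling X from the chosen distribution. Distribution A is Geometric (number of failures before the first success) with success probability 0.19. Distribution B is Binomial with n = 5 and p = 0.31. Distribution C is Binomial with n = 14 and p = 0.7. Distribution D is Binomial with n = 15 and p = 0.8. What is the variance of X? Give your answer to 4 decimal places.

23.1857

Per component, A: μ=4.26316, E[X²]=40.6122; B: μ=1.55, E[X²]=3.472; C: μ=9.8, E[X²]=98.98; D: μ=12, E[X²]=146.4.
E[X] = 0.23·4.26316 + 0.31·1.55 + 0.32·9.8 + 0.14·12 = 6.27703.
E[X²] = 0.23·40.6122 + 0.31·3.472 + 0.32·98.98 + 0.14·146.4 = 62.5867.
Var(X) = E[X²] − (E[X])² = 62.5867 − 39.4011 = 23.1857.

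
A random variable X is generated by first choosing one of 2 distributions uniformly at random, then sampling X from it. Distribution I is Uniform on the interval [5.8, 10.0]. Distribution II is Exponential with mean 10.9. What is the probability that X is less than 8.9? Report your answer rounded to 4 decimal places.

Conditional on each component, P(X < 8.9): I: 0.738095; II: 0.55803.
By total probability, P(X < 8.9) = 0.5·0.738095 + 0.5·0.55803 = 0.648063.

0.6481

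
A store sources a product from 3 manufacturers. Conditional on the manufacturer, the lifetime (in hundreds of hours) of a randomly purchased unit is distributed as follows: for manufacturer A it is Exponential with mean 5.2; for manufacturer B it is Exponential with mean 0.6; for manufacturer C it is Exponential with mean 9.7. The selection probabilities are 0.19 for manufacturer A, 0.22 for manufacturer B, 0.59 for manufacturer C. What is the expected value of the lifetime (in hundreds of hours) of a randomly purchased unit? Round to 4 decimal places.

Component means — A: 5.2; B: 0.6; C: 9.7.
E[X] = 0.19·5.2 + 0.22·0.6 + 0.59·9.7 = 6.843.

6.8430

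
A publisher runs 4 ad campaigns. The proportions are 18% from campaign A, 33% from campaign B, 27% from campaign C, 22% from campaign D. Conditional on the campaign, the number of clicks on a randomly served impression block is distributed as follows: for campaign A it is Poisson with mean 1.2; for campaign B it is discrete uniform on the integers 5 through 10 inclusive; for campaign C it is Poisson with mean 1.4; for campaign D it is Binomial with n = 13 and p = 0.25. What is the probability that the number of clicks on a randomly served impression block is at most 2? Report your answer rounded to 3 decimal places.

0.457

Conditional on each campaign, P(X ≤ 2): A: 0.879487; B: 0; C: 0.833498; D: 0.332602.
By total probability, P(X ≤ 2) = 0.18·0.879487 + 0.33·0 + 0.27·0.833498 + 0.22·0.332602 = 0.456524.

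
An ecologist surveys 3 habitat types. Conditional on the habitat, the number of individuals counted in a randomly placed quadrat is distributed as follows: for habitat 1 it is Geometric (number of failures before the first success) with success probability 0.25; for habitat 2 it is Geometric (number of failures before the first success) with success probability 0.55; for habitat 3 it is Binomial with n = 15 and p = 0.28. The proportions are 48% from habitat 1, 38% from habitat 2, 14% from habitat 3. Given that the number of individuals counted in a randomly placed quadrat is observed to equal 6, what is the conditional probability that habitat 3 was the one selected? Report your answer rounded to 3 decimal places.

Likelihoods P(X=6 | ·): 1: 0.0444946; 2: 0.00456707; 3: 0.125414.
Posterior ∝ prior × likelihood. Numerator for 3: 0.14·0.125414 = 0.0175579.
Normalizing constant: 0.48·0.0444946 + 0.38·0.00456707 + 0.14·0.125414 = 0.0406508.
P(3 | observation) = 0.0175579 / 0.0406508 = 0.43192.

0.432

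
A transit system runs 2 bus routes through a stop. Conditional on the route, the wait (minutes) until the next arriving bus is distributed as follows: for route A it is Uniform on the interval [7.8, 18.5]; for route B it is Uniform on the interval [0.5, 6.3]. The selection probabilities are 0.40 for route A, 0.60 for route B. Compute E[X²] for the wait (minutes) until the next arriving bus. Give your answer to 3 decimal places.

For each component E[X²] = Var + (mean)², giving A: 182.463; B: 14.3633.
Overall E[X²] = 0.4·182.463 + 0.6·14.3633 = 81.6033.

81.603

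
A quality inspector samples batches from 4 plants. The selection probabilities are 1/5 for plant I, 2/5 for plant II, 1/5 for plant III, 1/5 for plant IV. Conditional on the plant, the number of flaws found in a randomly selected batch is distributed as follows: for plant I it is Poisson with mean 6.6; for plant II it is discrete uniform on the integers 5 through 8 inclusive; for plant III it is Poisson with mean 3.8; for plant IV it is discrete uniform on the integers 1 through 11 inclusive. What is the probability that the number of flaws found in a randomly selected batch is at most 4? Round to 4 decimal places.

Conditional on each plant, P(X ≤ 4): I: 0.212704; II: 0; III: 0.667844; IV: 0.363636.
By total probability, P(X ≤ 4) = 0.2·0.212704 + 0.4·0 + 0.2·0.667844 + 0.2·0.363636 = 0.248837.

0.2488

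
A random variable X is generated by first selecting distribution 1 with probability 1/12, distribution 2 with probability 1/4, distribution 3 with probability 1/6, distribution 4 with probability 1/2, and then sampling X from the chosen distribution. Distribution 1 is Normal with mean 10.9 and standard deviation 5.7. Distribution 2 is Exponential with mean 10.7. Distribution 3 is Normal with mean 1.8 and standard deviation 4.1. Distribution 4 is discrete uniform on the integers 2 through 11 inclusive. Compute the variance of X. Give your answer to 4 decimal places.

47.5606

Per component, 1: μ=10.9, E[X²]=151.3; 2: μ=10.7, E[X²]=228.98; 3: μ=1.8, E[X²]=20.05; 4: μ=6.5, E[X²]=50.5.
E[X] = 0.0833333·10.9 + 0.25·10.7 + 0.166667·1.8 + 0.5·6.5 = 7.13333.
E[X²] = 0.0833333·151.3 + 0.25·228.98 + 0.166667·20.05 + 0.5·50.5 = 98.445.
Var(X) = E[X²] − (E[X])² = 98.445 − 50.8844 = 47.5606.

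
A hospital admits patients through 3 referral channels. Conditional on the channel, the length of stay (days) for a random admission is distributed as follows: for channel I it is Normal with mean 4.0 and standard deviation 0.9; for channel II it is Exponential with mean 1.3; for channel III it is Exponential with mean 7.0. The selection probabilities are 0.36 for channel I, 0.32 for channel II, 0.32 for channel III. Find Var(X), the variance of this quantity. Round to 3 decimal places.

Per component, I: μ=4, E[X²]=16.81; II: μ=1.3, E[X²]=3.38; III: μ=7, E[X²]=98.
E[X] = 0.36·4 + 0.32·1.3 + 0.32·7 = 4.096.
E[X²] = 0.36·16.81 + 0.32·3.38 + 0.32·98 = 38.4932.
Var(X) = E[X²] − (E[X])² = 38.4932 − 16.7772 = 21.716.

21.716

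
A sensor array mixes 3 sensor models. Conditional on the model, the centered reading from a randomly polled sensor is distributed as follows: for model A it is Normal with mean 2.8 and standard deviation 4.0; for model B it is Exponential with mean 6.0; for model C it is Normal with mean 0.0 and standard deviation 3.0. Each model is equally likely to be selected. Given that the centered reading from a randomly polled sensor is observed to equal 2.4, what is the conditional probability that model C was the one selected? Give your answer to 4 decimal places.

0.3140

Likelihoods f(2.4 | ·): A: 0.0992381; B: 0.11172; C: 0.0965639.
Posterior ∝ prior × likelihood. Numerator for C: 0.333333·0.0965639 = 0.032188.
Normalizing constant: 0.333333·0.0992381 + 0.333333·0.11172 + 0.333333·0.0965639 = 0.102507.
P(C | observation) = 0.032188 / 0.102507 = 0.314006.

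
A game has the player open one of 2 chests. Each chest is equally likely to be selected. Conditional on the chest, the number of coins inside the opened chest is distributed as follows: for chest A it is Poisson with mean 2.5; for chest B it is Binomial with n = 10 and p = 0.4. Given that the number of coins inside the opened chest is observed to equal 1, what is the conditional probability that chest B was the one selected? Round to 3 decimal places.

0.164

Likelihoods P(X=1 | ·): A: 0.205212; B: 0.0403108.
Posterior ∝ prior × likelihood. Numerator for B: 0.5·0.0403108 = 0.0201554.
Normalizing constant: 0.5·0.205212 + 0.5·0.0403108 = 0.122762.
P(B | observation) = 0.0201554 / 0.122762 = 0.164183.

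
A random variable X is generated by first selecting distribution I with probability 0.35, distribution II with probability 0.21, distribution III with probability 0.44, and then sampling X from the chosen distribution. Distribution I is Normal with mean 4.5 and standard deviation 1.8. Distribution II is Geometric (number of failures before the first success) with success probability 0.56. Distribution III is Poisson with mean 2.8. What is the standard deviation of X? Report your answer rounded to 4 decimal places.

2.1200

Per component, I: μ=4.5, E[X²]=23.49; II: μ=0.785714, E[X²]=2.02041; III: μ=2.8, E[X²]=10.64.
E[X] = 0.35·4.5 + 0.21·0.785714 + 0.44·2.8 = 2.972.
E[X²] = 0.35·23.49 + 0.21·2.02041 + 0.44·10.64 = 13.3274.
Var(X) = E[X²] − (E[X])² = 13.3274 − 8.83278 = 4.4946.
SD(X) = √4.4946 = 2.12005.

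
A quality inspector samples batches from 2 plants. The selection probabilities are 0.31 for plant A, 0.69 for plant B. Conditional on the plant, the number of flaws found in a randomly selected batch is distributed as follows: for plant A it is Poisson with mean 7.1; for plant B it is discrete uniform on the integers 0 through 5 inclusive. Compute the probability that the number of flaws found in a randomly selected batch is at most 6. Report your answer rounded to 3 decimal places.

Conditional on each plant, P(X ≤ 6): A: 0.43492; B: 1.
By total probability, P(X ≤ 6) = 0.31·0.43492 + 0.69·1 = 0.824825.

0.825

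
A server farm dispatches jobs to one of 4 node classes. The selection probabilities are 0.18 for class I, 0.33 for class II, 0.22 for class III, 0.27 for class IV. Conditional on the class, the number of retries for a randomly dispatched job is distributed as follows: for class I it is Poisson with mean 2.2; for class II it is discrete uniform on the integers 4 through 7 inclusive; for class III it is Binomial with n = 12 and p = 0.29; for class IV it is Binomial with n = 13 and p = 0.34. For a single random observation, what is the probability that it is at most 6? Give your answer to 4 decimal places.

0.8784

Conditional on each class, P(X ≤ 6): I: 0.992539; II: 0.75; III: 0.967765; IV: 0.886527.
By total probability, P(X ≤ 6) = 0.18·0.992539 + 0.33·0.75 + 0.22·0.967765 + 0.27·0.886527 = 0.878428.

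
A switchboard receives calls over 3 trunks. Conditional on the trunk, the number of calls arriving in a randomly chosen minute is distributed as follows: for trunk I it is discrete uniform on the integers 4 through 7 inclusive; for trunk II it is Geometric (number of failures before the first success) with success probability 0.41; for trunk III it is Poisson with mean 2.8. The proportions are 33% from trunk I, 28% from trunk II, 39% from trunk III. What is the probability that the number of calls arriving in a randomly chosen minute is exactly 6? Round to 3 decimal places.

0.103

Conditional on each trunk, P(X = 6): I: 0.25; II: 0.017294; III: 0.0406997.
By total probability, P(X = 6) = 0.33·0.25 + 0.28·0.017294 + 0.39·0.0406997 = 0.103215.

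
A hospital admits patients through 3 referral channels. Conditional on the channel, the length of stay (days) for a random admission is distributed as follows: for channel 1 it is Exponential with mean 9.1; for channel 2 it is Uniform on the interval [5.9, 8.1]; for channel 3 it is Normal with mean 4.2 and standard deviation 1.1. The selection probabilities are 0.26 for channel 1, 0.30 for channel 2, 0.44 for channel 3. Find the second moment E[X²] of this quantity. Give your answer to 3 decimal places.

For each component E[X²] = Var + (mean)², giving 1: 165.62; 2: 49.4033; 3: 18.85.
Overall E[X²] = 0.26·165.62 + 0.3·49.4033 + 0.44·18.85 = 66.1762.

66.176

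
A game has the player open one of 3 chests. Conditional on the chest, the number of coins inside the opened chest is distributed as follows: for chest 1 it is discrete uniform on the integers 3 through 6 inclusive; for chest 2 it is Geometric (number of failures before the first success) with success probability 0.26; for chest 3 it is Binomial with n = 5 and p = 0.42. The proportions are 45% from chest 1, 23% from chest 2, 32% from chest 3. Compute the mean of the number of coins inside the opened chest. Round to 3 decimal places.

Component means — 1: 4.5; 2: 2.84615; 3: 2.1.
E[X] = 0.45·4.5 + 0.23·2.84615 + 0.32·2.1 = 3.35162.

3.352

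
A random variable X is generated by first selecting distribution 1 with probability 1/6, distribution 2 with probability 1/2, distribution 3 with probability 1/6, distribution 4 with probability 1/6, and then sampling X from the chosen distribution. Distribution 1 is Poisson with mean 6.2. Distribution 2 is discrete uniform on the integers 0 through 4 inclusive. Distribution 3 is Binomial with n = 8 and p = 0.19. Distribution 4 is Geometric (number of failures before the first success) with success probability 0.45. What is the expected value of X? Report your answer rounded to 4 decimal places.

2.4904

Component means — 1: 6.2; 2: 2; 3: 1.52; 4: 1.22222.
E[X] = 0.166667·6.2 + 0.5·2 + 0.166667·1.52 + 0.166667·1.22222 = 2.49037.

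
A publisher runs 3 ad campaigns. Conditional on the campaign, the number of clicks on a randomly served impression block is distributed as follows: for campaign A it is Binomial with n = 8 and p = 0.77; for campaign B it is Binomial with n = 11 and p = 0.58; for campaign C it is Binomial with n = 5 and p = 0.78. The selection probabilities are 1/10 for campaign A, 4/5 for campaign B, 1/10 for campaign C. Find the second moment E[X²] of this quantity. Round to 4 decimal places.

For each component E[X²] = Var + (mean)², giving A: 39.3624; B: 43.384; C: 16.068.
Overall E[X²] = 0.1·39.3624 + 0.8·43.384 + 0.1·16.068 = 40.2502.

40.2502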